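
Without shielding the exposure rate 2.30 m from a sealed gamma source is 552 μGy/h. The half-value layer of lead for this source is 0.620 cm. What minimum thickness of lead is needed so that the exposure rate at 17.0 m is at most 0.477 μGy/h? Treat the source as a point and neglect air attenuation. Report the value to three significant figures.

2.73 cm

At 17.0 m, distance alone gives (2.30/17.0)² = 0.01830, so 552 × 0.01830 = 10.10 μGy/h.
Further attenuation needed: 10.10/0.477 = 21.17.
n = log₂(21.17) = 4.404 half-value layers.
Thickness = 4.404 × 0.620 cm = 2.730 cm.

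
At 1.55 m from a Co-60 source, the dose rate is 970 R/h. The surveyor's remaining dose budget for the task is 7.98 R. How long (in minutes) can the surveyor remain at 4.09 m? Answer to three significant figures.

3.44 min

Using I₁d₁² = I₂d₂², rate at 4.09 m:
(1.55/4.09)² = 0.1436, so 970 × 0.1436 = 139.3 R/h.
Stay time = 7.98 R ÷ 139.3 R/h = 0.05729 h = 3.437 min.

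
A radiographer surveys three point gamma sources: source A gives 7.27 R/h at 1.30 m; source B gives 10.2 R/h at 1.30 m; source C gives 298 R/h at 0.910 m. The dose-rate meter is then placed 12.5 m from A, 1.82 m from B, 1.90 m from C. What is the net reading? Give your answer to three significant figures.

73.6 R/h

By superposition, sum each source's inverse-square contribution:
A: 7.27 × (1.30/12.5)² = 0.07863 R/h
B: 10.2 × (1.30/1.82)² = 5.204 R/h
C: 298 × (0.910/1.90)² = 68.36 R/h
Total = 0.07863 + 5.204 + 68.36 = 73.64 R/h.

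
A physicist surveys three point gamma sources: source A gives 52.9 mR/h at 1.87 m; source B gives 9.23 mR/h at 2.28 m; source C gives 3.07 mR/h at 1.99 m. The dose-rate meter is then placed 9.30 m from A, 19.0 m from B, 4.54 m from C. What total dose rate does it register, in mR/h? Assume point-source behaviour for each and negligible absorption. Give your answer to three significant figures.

By superposition, sum each source's inverse-square contribution:
A: 52.9 × (1.87/9.30)² = 2.139 mR/h
B: 9.23 × (2.28/19.0)² = 0.1329 mR/h
C: 3.07 × (1.99/4.54)² = 0.5898 mR/h
Total = 2.139 + 0.1329 + 0.5898 = 2.862 mR/h.

2.86 mR/h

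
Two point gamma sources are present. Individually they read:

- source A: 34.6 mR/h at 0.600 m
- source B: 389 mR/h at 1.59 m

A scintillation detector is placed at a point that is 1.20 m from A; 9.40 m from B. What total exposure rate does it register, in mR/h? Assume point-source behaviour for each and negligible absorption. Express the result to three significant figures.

19.8 mR/h

By superposition, sum each source's inverse-square contribution:
A: 34.6 × (0.600/1.20)² = 8.650 mR/h
B: 389 × (1.59/9.40)² = 11.13 mR/h
Total = 8.650 + 11.13 = 19.78 mR/h.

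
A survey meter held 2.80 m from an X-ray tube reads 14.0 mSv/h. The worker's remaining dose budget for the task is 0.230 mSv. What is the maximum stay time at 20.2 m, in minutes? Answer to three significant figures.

Using I₁d₁² = I₂d₂², rate at 20.2 m:
14.0 × (2.80/20.2)² = 14.0 × 0.01921 = 0.2689 mSv/h.
Stay time = 0.230 mSv ÷ 0.2689 mSv/h = 0.8553 h = 51.32 min.

51.3 min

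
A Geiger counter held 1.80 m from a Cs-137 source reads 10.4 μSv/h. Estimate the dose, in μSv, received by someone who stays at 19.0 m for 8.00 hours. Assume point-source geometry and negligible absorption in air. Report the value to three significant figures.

Intensity scales as (d₁/d₂)², so rate at 19.0 m:
(1.80/19.0)² = 0.008975, so 10.4 × 0.008975 = 0.09334 μSv/h.
Dose = rate × time = 0.09334 μSv/h × 8.000 h = 0.7467 μSv.

0.747 μSv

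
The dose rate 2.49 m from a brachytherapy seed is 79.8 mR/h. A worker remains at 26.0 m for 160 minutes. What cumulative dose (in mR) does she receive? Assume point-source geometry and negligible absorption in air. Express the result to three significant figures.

1.95 mR

Applying the 1/r² law, rate at 26.0 m:
(2.49/26.0)² = 0.009172, so 79.8 × 0.009172 = 0.7319 mR/h.
Dose = rate × time = 0.7319 mR/h × 2.667 h = 1.952 mR.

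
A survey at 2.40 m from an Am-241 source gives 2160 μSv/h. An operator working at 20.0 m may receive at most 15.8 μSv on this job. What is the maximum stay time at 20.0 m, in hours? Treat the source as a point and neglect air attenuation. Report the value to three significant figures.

0.508 h

Intensity scales as (d₁/d₂)², so rate at 20.0 m:
2160 × (2.40/20.0)² = 2160 × 0.01440 = 31.10 μSv/h.
Stay time = 15.8 μSv ÷ 31.10 μSv/h = 0.5080 h.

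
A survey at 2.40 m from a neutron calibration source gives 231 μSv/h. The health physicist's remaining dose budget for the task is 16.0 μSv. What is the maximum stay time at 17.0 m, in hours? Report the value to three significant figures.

3.48 h

Since intensity falls as 1/r², rate at 17.0 m:
231 × (2.40/17.0)² = 231 × 0.01993 = 4.604 μSv/h.
Stay time = 16.0 μSv ÷ 4.604 μSv/h = 3.475 h.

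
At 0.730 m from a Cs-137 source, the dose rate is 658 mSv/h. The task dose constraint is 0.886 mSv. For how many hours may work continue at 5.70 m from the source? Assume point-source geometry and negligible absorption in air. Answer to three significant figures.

Intensity scales as (d₁/d₂)², so rate at 5.70 m:
(0.730/5.70)² = 0.01640, so 658 × 0.01640 = 10.79 mSv/h.
Stay time = 0.886 mSv ÷ 10.79 mSv/h = 0.08211 h.

0.0821 h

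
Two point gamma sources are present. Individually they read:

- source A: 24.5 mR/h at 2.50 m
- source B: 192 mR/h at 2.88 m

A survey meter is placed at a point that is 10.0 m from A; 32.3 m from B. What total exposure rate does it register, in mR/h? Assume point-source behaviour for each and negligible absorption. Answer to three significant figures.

By superposition, sum each source's inverse-square contribution:
A: 24.5 × (2.50/10.0)² = 1.531 mR/h
B: 192 × (2.88/32.3)² = 1.526 mR/h
Total = 1.531 + 1.526 = 3.057 mR/h.

3.06 mR/h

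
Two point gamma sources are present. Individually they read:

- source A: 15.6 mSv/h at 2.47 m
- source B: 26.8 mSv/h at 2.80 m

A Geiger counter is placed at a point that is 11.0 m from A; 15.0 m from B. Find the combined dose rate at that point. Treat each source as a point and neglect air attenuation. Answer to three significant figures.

Each source contributes Iᵢ·(dᵢ/rᵢ)²; contributions add.
A: 15.6 × (2.47/11.0)² = 0.7866 mSv/h
B: 26.8 × (2.80/15.0)² = 0.9338 mSv/h
Total = 0.7866 + 0.9338 = 1.720 mSv/h.

1.72 mSv/h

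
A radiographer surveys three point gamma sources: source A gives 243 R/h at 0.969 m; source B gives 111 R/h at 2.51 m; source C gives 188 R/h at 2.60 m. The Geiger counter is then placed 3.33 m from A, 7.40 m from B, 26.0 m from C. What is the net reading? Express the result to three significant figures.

35.2 R/h

Each source contributes Iᵢ·(dᵢ/rᵢ)²; contributions add.
A: 243 × (0.969/3.33)² = 20.58 R/h
B: 111 × (2.51/7.40)² = 12.77 R/h
C: 188 × (2.60/26.0)² = 1.880 R/h
Total = 20.58 + 12.77 + 1.880 = 35.23 R/h.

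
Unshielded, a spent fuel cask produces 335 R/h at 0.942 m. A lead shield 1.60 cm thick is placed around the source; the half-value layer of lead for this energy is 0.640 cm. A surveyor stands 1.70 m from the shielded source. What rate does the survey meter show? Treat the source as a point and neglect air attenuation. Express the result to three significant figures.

Distance alone: 335 × (0.942/1.70)² = 335 × 0.3070 = 102.8 R/h.
Shield: 1.60/0.640 = 2.500 half-value layers → attenuation 2^(−2.500) = 0.1768.
Combined: 102.8 × 0.1768 = 18.18 R/h.

18.2 R/h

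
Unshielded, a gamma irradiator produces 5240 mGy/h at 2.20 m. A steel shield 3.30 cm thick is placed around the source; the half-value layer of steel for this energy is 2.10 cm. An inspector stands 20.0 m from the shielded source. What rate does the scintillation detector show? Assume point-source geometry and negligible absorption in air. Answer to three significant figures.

Distance alone: 5240 × (2.20/20.0)² = 5240 × 0.01210 = 63.40 mGy/h.
Shield: 3.30/2.10 = 1.571 half-value layers → attenuation 2^(−1.571) = 0.3366.
Combined: 63.40 × 0.3366 = 21.34 mGy/h.

21.3 mGy/h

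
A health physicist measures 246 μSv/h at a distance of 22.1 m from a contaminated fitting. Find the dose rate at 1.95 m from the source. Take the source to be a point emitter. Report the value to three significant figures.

31600 μSv/h

Applying the 1/r² law, the rate at 1.95 m is
(22.1/1.95)² = 128.4, so 246 × 128.4 = 31590 μSv/h.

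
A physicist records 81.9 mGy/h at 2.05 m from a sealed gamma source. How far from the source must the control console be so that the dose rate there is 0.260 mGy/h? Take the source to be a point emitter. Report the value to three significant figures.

36.4 m

Since intensity falls as 1/r², d₂ = d₁·√(I₁/I₂).
I₁/I₂ = 81.9/0.260 = 315.0, so d₂ = 2.05 × √315.0 = 36.38 m.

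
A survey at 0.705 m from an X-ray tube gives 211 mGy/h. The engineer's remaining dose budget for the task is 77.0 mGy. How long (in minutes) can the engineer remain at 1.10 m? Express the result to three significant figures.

Using I₁d₁² = I₂d₂², rate at 1.10 m:
(0.705/1.10)² = 0.4108, so 211 × 0.4108 = 86.68 mGy/h.
Stay time = 77.0 mGy ÷ 86.68 mGy/h = 0.8883 h = 53.30 min.

53.3 min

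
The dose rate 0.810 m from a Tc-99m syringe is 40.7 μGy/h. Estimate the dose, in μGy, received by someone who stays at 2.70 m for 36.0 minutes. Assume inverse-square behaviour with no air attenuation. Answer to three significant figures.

Since intensity falls as 1/r², rate at 2.70 m:
(0.810/2.70)² = 0.09000, so 40.7 × 0.09000 = 3.663 μGy/h.
Dose = rate × time = 3.663 μGy/h × 0.6000 h = 2.198 μGy.

2.20 μGy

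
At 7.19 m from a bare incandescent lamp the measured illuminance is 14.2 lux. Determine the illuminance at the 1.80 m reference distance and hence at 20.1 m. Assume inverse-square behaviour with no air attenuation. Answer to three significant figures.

227 lux; 1.82 lux

Intensity scales as (d₁/d₂)², so
At 1.80 m: (7.19/1.80)² = 15.96, so 14.2 × 15.96 = 226.6 lux
At 20.1 m: 226.6 × (1.80/20.1)² = 226.6 × 0.008020 = 1.817 lux.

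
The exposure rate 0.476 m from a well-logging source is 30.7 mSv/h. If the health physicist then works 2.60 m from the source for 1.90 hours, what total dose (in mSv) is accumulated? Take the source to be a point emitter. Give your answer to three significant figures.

By the inverse-square law, rate at 2.60 m:
30.7 × (0.476/2.60)² = 30.7 × 0.03352 = 1.029 mSv/h.
Dose = rate × time = 1.029 mSv/h × 1.900 h = 1.955 mSv.

1.96 mSv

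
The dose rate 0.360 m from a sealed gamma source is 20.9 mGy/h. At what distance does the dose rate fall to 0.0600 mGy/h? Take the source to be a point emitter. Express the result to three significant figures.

6.72 m

Since intensity falls as 1/r², d₂ = d₁·√(I₁/I₂).
I₁/I₂ = 20.9/0.0600 = 348.3, so d₂ = 0.360 × √348.3 = 6.719 m.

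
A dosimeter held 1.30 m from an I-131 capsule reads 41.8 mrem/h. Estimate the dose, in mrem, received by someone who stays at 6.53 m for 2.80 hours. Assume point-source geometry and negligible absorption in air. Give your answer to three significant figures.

Since intensity falls as 1/r², rate at 6.53 m:
(1.30/6.53)² = 0.03963, so 41.8 × 0.03963 = 1.657 mrem/h.
Dose = rate × time = 1.657 mrem/h × 2.800 h = 4.640 mrem.

4.64 mrem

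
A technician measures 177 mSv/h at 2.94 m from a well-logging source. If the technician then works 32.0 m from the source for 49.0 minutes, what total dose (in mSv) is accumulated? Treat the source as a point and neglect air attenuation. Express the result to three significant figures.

Applying the 1/r² law, rate at 32.0 m:
177 × (2.94/32.0)² = 177 × 0.008441 = 1.494 mSv/h.
Dose = rate × time = 1.494 mSv/h × 0.8167 h = 1.220 mSv.

1.22 mSv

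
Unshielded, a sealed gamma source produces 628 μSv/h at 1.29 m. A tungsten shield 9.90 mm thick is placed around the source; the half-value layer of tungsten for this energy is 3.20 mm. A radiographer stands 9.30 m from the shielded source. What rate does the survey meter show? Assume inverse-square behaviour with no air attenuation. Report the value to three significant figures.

1.42 μSv/h

Distance alone: (1.29/9.30)² = 0.01924, so 628 × 0.01924 = 12.08 μSv/h.
Shield: 9.90/3.20 = 3.094 half-value layers → attenuation 2^(−3.094) = 0.1171.
Combined: 12.08 × 0.1171 = 1.415 μSv/h.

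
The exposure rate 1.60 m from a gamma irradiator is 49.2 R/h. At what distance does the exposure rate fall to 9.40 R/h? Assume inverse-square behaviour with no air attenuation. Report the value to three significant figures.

Intensity scales as (d₁/d₂)², so d₂ = d₁·√(I₁/I₂).
I₁/I₂ = 49.2/9.40 = 5.234, so d₂ = 1.60 × √5.234 = 3.660 m.

3.66 m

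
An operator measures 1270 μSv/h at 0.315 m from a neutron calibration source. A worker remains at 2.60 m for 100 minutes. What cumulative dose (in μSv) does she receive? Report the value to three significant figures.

Since intensity falls as 1/r², rate at 2.60 m:
1270 × (0.315/2.60)² = 1270 × 0.01468 = 18.64 μSv/h.
Dose = rate × time = 18.64 μSv/h × 1.667 h = 31.07 μSv.

31.1 μSv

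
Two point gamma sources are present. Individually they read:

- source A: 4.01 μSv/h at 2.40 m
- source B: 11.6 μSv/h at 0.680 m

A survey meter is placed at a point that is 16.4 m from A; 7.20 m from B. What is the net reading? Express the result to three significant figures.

0.189 μSv/h

Each source contributes Iᵢ·(dᵢ/rᵢ)²; contributions add.
A: 4.01 × (2.40/16.4)² = 0.08588 μSv/h
B: 11.6 × (0.680/7.20)² = 0.1035 μSv/h
Total = 0.08588 + 0.1035 = 0.1894 μSv/h.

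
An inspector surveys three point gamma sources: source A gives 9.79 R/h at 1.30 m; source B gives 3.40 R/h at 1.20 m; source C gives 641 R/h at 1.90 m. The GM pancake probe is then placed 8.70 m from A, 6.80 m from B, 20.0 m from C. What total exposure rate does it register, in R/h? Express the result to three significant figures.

By superposition, sum each source's inverse-square contribution:
A: 9.79 × (1.30/8.70)² = 0.2186 R/h
B: 3.40 × (1.20/6.80)² = 0.1059 R/h
C: 641 × (1.90/20.0)² = 5.785 R/h
Total = 0.2186 + 0.1059 + 5.785 = 6.109 R/h.

6.11 R/h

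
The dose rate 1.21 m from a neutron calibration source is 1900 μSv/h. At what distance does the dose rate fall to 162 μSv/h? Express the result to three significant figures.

Since intensity falls as 1/r², d₂ = d₁·√(I₁/I₂).
I₁/I₂ = 1900/162 = 11.73, so d₂ = 1.21 × √11.73 = 4.144 m.

4.14 m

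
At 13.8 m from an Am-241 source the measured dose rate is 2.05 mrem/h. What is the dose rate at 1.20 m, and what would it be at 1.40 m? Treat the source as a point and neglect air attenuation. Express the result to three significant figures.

271 mrem/h; 199 mrem/h

Applying the 1/r² law,
At 1.20 m: 2.05 × (13.8/1.20)² = 2.05 × 132.3 = 271.2 mrem/h
At 1.40 m: 271.2 × (1.20/1.40)² = 271.2 × 0.7347 = 199.3 mrem/h.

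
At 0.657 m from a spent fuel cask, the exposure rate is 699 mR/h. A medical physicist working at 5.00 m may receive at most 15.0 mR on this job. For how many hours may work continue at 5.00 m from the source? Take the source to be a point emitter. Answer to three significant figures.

Intensity scales as (d₁/d₂)², so rate at 5.00 m:
699 × (0.657/5.00)² = 699 × 0.01727 = 12.07 mR/h.
Stay time = 15.0 mR ÷ 12.07 mR/h = 1.243 h.

1.24 h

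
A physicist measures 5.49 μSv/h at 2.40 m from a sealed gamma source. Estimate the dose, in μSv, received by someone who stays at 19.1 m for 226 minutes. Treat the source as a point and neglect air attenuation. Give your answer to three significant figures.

Applying the 1/r² law, rate at 19.1 m:
5.49 × (2.40/19.1)² = 5.49 × 0.01579 = 0.08669 μSv/h.
Dose = rate × time = 0.08669 μSv/h × 3.767 h = 0.3266 μSv.

0.327 μSv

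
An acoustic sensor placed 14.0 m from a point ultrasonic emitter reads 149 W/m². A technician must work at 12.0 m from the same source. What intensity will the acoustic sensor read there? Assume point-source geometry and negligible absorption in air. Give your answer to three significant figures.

203 W/m²

Using I₁d₁² = I₂d₂², scaling from 14.0 m to 12.0 m:
149 × (14.0/12.0)² = 149 × 1.361 = 202.8 W/m².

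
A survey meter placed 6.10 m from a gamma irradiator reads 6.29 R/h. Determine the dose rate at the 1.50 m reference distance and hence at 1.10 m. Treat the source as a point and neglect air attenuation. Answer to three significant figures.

Intensity scales as (d₁/d₂)², so
At 1.50 m: (6.10/1.50)² = 16.54, so 6.29 × 16.54 = 104.0 R/h
At 1.10 m: 104.0 × (1.50/1.10)² = 104.0 × 1.860 = 193.4 R/h.

104 R/h; 193 R/h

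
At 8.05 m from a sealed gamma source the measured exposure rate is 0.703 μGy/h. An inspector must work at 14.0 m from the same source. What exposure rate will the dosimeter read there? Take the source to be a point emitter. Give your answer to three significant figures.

Applying the 1/r² law, scaling from 8.05 m to 14.0 m:
(8.05/14.0)² = 0.3306, so 0.703 × 0.3306 = 0.2324 μGy/h.

0.232 μGy/h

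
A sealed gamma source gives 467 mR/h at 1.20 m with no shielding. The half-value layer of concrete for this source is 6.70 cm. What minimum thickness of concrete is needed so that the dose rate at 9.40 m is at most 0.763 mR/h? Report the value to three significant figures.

At 9.40 m, distance alone gives 467 × (1.20/9.40)² = 467 × 0.01630 = 7.612 mR/h.
Further attenuation needed: 7.612/0.763 = 9.976.
n = log₂(9.976) = 3.318 half-value layers.
Thickness = 3.318 × 6.70 cm = 22.23 cm.

22.2 cm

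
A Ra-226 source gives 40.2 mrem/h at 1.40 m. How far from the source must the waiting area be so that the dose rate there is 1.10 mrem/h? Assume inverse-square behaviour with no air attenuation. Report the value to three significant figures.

By the inverse-square law, d₂ = d₁·√(I₁/I₂).
I₁/I₂ = 40.2/1.10 = 36.55, so d₂ = 1.40 × √36.55 = 8.464 m.

8.46 m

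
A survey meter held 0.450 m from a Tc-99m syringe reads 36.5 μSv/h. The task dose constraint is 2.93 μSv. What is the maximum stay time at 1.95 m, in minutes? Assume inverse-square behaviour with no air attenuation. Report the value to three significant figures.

90.4 min

Using I₁d₁² = I₂d₂², rate at 1.95 m:
(0.450/1.95)² = 0.05325, so 36.5 × 0.05325 = 1.944 μSv/h.
Stay time = 2.93 μSv ÷ 1.944 μSv/h = 1.507 h = 90.42 min.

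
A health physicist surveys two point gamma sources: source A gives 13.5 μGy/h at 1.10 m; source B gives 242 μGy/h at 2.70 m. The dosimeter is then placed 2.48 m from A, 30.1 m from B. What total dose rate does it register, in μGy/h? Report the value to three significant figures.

4.60 μGy/h

By superposition, sum each source's inverse-square contribution:
A: 13.5 × (1.10/2.48)² = 2.656 μGy/h
B: 242 × (2.70/30.1)² = 1.947 μGy/h
Total = 2.656 + 1.947 = 4.603 μGy/h.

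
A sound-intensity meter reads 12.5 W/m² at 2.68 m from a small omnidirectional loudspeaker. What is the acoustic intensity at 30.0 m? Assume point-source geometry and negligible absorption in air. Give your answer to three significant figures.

0.0998 W/m²

By the inverse-square law, the rate at 30.0 m is
(2.68/30.0)² = 0.007980, so 12.5 × 0.007980 = 0.09975 W/m².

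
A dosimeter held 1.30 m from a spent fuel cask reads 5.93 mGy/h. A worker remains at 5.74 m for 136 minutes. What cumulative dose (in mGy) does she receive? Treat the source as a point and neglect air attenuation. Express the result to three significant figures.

0.689 mGy

Intensity scales as (d₁/d₂)², so rate at 5.74 m:
5.93 × (1.30/5.74)² = 5.93 × 0.05129 = 0.3041 mGy/h.
Dose = rate × time = 0.3041 mGy/h × 2.267 h = 0.6894 mGy.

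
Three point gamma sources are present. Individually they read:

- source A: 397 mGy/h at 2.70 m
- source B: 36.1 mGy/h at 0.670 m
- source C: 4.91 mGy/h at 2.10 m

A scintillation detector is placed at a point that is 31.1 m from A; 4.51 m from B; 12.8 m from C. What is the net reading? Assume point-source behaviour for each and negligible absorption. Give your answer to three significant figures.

3.92 mGy/h

Each source contributes Iᵢ·(dᵢ/rᵢ)²; contributions add.
A: 397 × (2.70/31.1)² = 2.992 mGy/h
B: 36.1 × (0.670/4.51)² = 0.7967 mGy/h
C: 4.91 × (2.10/12.8)² = 0.1322 mGy/h
Total = 2.992 + 0.7967 + 0.1322 = 3.921 mGy/h.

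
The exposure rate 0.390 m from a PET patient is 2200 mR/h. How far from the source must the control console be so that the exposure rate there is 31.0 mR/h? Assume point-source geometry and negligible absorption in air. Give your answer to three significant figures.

3.29 m

Applying the 1/r² law, d₂ = d₁·√(I₁/I₂).
I₁/I₂ = 2200/31.0 = 70.97, so d₂ = 0.390 × √70.97 = 3.286 m.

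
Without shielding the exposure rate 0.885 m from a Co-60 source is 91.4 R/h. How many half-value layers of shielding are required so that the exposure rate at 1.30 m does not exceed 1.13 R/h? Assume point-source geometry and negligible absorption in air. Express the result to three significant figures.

At 1.30 m, distance alone gives (0.885/1.30)² = 0.4634, so 91.4 × 0.4634 = 42.35 R/h.
Further attenuation needed: 42.35/1.13 = 37.48.
n = log₂(37.48) = 5.228 half-value layers.

5.23 half-value layers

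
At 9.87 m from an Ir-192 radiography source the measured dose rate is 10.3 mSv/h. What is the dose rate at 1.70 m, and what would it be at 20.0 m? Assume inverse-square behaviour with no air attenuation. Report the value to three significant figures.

347 mSv/h; 2.51 mSv/h

Using I₁d₁² = I₂d₂²,
At 1.70 m: (9.87/1.70)² = 33.71, so 10.3 × 33.71 = 347.2 mSv/h
At 20.0 m: (1.70/20.0)² = 0.007225, so 347.2 × 0.007225 = 2.509 mSv/h.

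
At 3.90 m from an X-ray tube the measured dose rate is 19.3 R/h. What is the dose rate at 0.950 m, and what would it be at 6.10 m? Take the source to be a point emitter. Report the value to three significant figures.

Applying the 1/r² law,
At 0.950 m: (3.90/0.950)² = 16.85, so 19.3 × 16.85 = 325.2 R/h
At 6.10 m: 325.2 × (0.950/6.10)² = 325.2 × 0.02425 = 7.886 R/h.

325 R/h; 7.89 R/h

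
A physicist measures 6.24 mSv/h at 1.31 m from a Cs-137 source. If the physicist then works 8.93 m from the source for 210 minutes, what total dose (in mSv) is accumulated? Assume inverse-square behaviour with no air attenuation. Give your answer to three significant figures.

0.470 mSv

Applying the 1/r² law, rate at 8.93 m:
(1.31/8.93)² = 0.02152, so 6.24 × 0.02152 = 0.1343 mSv/h.
Dose = rate × time = 0.1343 mSv/h × 3.500 h = 0.4701 mSv.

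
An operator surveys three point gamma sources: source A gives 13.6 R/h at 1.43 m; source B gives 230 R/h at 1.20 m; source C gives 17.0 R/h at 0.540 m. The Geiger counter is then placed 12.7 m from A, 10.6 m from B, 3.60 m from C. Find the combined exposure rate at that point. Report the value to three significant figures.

3.50 R/h

Each source contributes Iᵢ·(dᵢ/rᵢ)²; contributions add.
A: 13.6 × (1.43/12.7)² = 0.1724 R/h
B: 230 × (1.20/10.6)² = 2.948 R/h
C: 17.0 × (0.540/3.60)² = 0.3825 R/h
Total = 0.1724 + 2.948 + 0.3825 = 3.503 R/h.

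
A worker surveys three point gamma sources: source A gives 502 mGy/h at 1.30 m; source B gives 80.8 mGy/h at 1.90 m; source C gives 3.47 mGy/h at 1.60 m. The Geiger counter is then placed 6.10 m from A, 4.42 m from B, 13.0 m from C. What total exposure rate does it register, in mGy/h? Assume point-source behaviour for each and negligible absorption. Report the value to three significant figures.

Each source contributes Iᵢ·(dᵢ/rᵢ)²; contributions add.
A: 502 × (1.30/6.10)² = 22.80 mGy/h
B: 80.8 × (1.90/4.42)² = 14.93 mGy/h
C: 3.47 × (1.60/13.0)² = 0.05256 mGy/h
Total = 22.80 + 14.93 + 0.05256 = 37.78 mGy/h.

37.8 mGy/h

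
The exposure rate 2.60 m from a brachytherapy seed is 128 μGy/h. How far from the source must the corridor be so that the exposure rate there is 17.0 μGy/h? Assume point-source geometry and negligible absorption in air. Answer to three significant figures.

7.13 m

Applying the 1/r² law, d₂ = d₁·√(I₁/I₂).
I₁/I₂ = 128/17.0 = 7.529, so d₂ = 2.60 × √7.529 = 7.134 m.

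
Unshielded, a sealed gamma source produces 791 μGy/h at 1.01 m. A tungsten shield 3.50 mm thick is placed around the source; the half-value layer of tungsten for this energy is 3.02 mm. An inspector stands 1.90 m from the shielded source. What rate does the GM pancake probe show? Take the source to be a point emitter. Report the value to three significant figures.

100 μGy/h

Distance alone: (1.01/1.90)² = 0.2826, so 791 × 0.2826 = 223.5 μGy/h.
Shield: 3.50/3.02 = 1.159 half-value layers → attenuation 2^(−1.159) = 0.4478.
Combined: 223.5 × 0.4478 = 100.1 μGy/h.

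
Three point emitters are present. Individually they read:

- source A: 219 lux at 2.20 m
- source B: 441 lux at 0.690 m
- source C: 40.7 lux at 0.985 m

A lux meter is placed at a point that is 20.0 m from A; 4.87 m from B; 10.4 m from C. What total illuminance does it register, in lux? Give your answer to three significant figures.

11.9 lux

By superposition, sum each source's inverse-square contribution:
A: 219 × (2.20/20.0)² = 2.650 lux
B: 441 × (0.690/4.87)² = 8.853 lux
C: 40.7 × (0.985/10.4)² = 0.3651 lux
Total = 2.650 + 8.853 + 0.3651 = 11.87 lux.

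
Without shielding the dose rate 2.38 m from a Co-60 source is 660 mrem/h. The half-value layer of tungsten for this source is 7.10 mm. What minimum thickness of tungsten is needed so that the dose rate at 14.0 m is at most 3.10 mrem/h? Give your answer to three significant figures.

18.6 mm

At 14.0 m, distance alone gives (2.38/14.0)² = 0.02890, so 660 × 0.02890 = 19.07 mrem/h.
Further attenuation needed: 19.07/3.10 = 6.152.
n = log₂(6.152) = 2.621 half-value layers.
Thickness = 2.621 × 7.10 mm = 18.61 mm.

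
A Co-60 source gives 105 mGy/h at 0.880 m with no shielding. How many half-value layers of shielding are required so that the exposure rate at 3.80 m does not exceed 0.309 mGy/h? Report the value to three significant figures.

At 3.80 m, distance alone gives (0.880/3.80)² = 0.05363, so 105 × 0.05363 = 5.631 mGy/h.
Further attenuation needed: 5.631/0.309 = 18.22.
n = log₂(18.22) = 4.187 half-value layers.

4.19 half-value layers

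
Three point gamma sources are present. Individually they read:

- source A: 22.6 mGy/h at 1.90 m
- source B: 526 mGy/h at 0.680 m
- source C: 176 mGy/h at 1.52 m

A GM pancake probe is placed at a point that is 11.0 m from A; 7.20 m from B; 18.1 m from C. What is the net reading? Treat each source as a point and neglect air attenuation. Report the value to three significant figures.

6.61 mGy/h

Each source contributes Iᵢ·(dᵢ/rᵢ)²; contributions add.
A: 22.6 × (1.90/11.0)² = 0.6743 mGy/h
B: 526 × (0.680/7.20)² = 4.692 mGy/h
C: 176 × (1.52/18.1)² = 1.241 mGy/h
Total = 0.6743 + 4.692 + 1.241 = 6.607 mGy/h.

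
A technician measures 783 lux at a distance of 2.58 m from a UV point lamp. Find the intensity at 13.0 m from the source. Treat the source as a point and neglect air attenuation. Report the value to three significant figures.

Using I₁d₁² = I₂d₂², the rate at 13.0 m is
783 × (2.58/13.0)² = 783 × 0.03939 = 30.84 lux.

30.8 lux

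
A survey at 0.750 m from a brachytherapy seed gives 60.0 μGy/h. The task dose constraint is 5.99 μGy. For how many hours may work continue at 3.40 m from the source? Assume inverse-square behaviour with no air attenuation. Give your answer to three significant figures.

Intensity scales as (d₁/d₂)², so rate at 3.40 m:
(0.750/3.40)² = 0.04866, so 60.0 × 0.04866 = 2.920 μGy/h.
Stay time = 5.99 μGy ÷ 2.920 μGy/h = 2.051 h.

2.05 h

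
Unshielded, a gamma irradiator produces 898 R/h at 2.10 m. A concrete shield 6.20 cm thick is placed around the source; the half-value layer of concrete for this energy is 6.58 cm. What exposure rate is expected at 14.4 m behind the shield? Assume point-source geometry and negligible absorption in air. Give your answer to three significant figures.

9.94 R/h

Distance alone: 898 × (2.10/14.4)² = 898 × 0.02127 = 19.10 R/h.
Shield: 6.20/6.58 = 0.9422 half-value layers → attenuation 2^(−0.9422) = 0.5204.
Combined: 19.10 × 0.5204 = 9.940 R/h.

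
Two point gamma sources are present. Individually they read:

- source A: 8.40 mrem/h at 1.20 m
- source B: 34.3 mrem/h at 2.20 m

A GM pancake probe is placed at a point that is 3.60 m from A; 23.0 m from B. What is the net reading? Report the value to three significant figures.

Each source contributes Iᵢ·(dᵢ/rᵢ)²; contributions add.
A: 8.40 × (1.20/3.60)² = 0.9333 mrem/h
B: 34.3 × (2.20/23.0)² = 0.3138 mrem/h
Total = 0.9333 + 0.3138 = 1.247 mrem/h.

1.25 mrem/h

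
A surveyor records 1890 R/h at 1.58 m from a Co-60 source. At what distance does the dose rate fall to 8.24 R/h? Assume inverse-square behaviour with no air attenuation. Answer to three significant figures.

Intensity scales as (d₁/d₂)², so d₂ = d₁·√(I₁/I₂).
I₁/I₂ = 1890/8.24 = 229.4, so d₂ = 1.58 × √229.4 = 23.93 m.

23.9 m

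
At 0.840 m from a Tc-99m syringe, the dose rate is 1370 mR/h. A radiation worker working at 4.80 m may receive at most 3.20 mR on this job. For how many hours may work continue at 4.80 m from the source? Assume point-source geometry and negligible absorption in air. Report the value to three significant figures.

Using I₁d₁² = I₂d₂², rate at 4.80 m:
1370 × (0.840/4.80)² = 1370 × 0.03062 = 41.95 mR/h.
Stay time = 3.20 mR ÷ 41.95 mR/h = 0.07628 h.

0.0763 h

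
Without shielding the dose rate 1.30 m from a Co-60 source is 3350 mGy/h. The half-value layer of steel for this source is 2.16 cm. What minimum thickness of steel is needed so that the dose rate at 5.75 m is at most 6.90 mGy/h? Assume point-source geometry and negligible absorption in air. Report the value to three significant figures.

10.0 cm

At 5.75 m, distance alone gives (1.30/5.75)² = 0.05112, so 3350 × 0.05112 = 171.3 mGy/h.
Further attenuation needed: 171.3/6.90 = 24.83.
n = log₂(24.83) = 4.634 half-value layers.
Thickness = 4.634 × 2.16 cm = 10.01 cm.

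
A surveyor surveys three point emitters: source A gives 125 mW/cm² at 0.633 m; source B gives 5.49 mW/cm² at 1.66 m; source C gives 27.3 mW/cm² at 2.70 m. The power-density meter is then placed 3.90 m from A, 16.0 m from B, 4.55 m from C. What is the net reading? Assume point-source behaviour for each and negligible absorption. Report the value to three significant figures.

Each source contributes Iᵢ·(dᵢ/rᵢ)²; contributions add.
A: 125 × (0.633/3.90)² = 3.293 mW/cm²
B: 5.49 × (1.66/16.0)² = 0.05909 mW/cm²
C: 27.3 × (2.70/4.55)² = 9.613 mW/cm²
Total = 3.293 + 0.05909 + 9.613 = 12.97 mW/cm².

13.0 mW/cm²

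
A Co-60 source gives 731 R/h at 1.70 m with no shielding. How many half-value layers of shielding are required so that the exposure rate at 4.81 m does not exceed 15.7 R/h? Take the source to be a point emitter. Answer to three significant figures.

2.54 half-value layers

At 4.81 m, distance alone gives (1.70/4.81)² = 0.1249, so 731 × 0.1249 = 91.30 R/h.
Further attenuation needed: 91.30/15.7 = 5.815.
n = log₂(5.815) = 2.540 half-value layers.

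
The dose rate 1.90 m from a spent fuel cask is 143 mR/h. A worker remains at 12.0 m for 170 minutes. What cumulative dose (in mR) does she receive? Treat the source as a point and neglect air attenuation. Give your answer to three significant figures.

10.2 mR

Using I₁d₁² = I₂d₂², rate at 12.0 m:
143 × (1.90/12.0)² = 143 × 0.02507 = 3.585 mR/h.
Dose = rate × time = 3.585 mR/h × 2.833 h = 10.16 mR.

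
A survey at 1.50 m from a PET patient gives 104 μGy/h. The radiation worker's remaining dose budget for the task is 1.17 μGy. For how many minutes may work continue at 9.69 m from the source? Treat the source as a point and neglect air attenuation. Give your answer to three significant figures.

Using I₁d₁² = I₂d₂², rate at 9.69 m:
104 × (1.50/9.69)² = 104 × 0.02396 = 2.492 μGy/h.
Stay time = 1.17 μGy ÷ 2.492 μGy/h = 0.4695 h = 28.17 min.

28.2 min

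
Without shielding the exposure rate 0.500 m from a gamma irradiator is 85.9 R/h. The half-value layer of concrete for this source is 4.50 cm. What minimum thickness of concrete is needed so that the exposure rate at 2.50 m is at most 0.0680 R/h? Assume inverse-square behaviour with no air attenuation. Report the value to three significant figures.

At 2.50 m, distance alone gives (0.500/2.50)² = 0.04000, so 85.9 × 0.04000 = 3.436 R/h.
Further attenuation needed: 3.436/0.0680 = 50.53.
n = log₂(50.53) = 5.659 half-value layers.
Thickness = 5.659 × 4.50 cm = 25.47 cm.

25.5 cm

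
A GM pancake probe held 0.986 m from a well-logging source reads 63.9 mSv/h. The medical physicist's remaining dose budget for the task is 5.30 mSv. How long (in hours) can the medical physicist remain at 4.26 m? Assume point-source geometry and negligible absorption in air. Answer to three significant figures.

1.55 h

Intensity scales as (d₁/d₂)², so rate at 4.26 m:
(0.986/4.26)² = 0.05357, so 63.9 × 0.05357 = 3.423 mSv/h.
Stay time = 5.30 mSv ÷ 3.423 mSv/h = 1.548 h.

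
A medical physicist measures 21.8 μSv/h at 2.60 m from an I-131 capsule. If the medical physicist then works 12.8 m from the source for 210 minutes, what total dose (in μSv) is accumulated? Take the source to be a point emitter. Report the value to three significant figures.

3.15 μSv

Since intensity falls as 1/r², rate at 12.8 m:
21.8 × (2.60/12.8)² = 21.8 × 0.04126 = 0.8995 μSv/h.
Dose = rate × time = 0.8995 μSv/h × 3.500 h = 3.148 μSv.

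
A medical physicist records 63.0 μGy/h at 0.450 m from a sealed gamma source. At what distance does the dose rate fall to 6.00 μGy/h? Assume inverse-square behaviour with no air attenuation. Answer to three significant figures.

Applying the 1/r² law, d₂ = d₁·√(I₁/I₂).
I₁/I₂ = 63.0/6.00 = 10.50, so d₂ = 0.450 × √10.50 = 1.458 m.

1.46 m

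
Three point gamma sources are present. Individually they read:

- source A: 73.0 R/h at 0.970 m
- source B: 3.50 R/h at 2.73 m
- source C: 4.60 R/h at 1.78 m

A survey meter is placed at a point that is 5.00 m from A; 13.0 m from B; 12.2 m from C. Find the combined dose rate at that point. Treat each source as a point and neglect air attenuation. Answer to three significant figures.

Each source contributes Iᵢ·(dᵢ/rᵢ)²; contributions add.
A: 73.0 × (0.970/5.00)² = 2.747 R/h
B: 3.50 × (2.73/13.0)² = 0.1543 R/h
C: 4.60 × (1.78/12.2)² = 0.09792 R/h
Total = 2.747 + 0.1543 + 0.09792 = 2.999 R/h.

3.00 R/h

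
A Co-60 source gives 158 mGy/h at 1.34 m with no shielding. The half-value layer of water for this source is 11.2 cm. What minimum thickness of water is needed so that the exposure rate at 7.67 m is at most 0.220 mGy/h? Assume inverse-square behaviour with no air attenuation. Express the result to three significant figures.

At 7.67 m, distance alone gives 158 × (1.34/7.67)² = 158 × 0.03052 = 4.822 mGy/h.
Further attenuation needed: 4.822/0.220 = 21.92.
n = log₂(21.92) = 4.454 half-value layers.
Thickness = 4.454 × 11.2 cm = 49.88 cm.

49.9 cm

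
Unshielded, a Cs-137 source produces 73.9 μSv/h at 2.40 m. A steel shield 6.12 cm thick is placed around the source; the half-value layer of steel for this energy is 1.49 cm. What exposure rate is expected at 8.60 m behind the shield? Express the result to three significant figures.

0.334 μSv/h

Distance alone: (2.40/8.60)² = 0.07788, so 73.9 × 0.07788 = 5.755 μSv/h.
Shield: 6.12/1.49 = 4.107 half-value layers → attenuation 2^(−4.107) = 0.05803.
Combined: 5.755 × 0.05803 = 0.3340 μSv/h.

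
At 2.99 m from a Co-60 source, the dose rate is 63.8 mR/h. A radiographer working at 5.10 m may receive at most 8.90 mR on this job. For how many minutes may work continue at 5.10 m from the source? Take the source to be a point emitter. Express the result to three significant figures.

24.4 min

Applying the 1/r² law, rate at 5.10 m:
(2.99/5.10)² = 0.3437, so 63.8 × 0.3437 = 21.93 mR/h.
Stay time = 8.90 mR ÷ 21.93 mR/h = 0.4058 h = 24.35 min.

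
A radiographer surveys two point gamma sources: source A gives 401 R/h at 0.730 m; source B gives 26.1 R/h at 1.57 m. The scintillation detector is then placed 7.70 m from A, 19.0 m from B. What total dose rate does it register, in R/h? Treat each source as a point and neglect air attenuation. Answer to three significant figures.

3.78 R/h

Each source contributes Iᵢ·(dᵢ/rᵢ)²; contributions add.
A: 401 × (0.730/7.70)² = 3.604 R/h
B: 26.1 × (1.57/19.0)² = 0.1782 R/h
Total = 3.604 + 0.1782 = 3.782 R/h.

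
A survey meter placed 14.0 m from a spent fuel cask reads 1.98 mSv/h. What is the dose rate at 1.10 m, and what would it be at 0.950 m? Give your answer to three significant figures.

Since intensity falls as 1/r²,
At 1.10 m: 1.98 × (14.0/1.10)² = 1.98 × 162.0 = 320.8 mSv/h
At 0.950 m: (1.10/0.950)² = 1.341, so 320.8 × 1.341 = 430.2 mSv/h.

321 mSv/h; 430 mSv/h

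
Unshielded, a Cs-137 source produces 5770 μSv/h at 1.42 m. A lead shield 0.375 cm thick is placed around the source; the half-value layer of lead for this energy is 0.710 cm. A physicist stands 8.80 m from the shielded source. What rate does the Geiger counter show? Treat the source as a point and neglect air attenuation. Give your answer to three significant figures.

104 μSv/h

Distance alone: (1.42/8.80)² = 0.02604, so 5770 × 0.02604 = 150.3 μSv/h.
Shield: 0.375/0.710 = 0.5282 half-value layers → attenuation 2^(−0.5282) = 0.6934.
Combined: 150.3 × 0.6934 = 104.2 μSv/h.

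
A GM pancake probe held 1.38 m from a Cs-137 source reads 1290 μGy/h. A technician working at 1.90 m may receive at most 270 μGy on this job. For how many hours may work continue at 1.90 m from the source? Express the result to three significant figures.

Applying the 1/r² law, rate at 1.90 m:
(1.38/1.90)² = 0.5275, so 1290 × 0.5275 = 680.5 μGy/h.
Stay time = 270 μGy ÷ 680.5 μGy/h = 0.3968 h.

0.397 h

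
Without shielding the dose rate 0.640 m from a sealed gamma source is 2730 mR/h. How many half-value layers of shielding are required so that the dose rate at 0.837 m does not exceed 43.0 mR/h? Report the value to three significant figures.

5.21 half-value layers

At 0.837 m, distance alone gives 2730 × (0.640/0.837)² = 2730 × 0.5847 = 1596 mR/h.
Further attenuation needed: 1596/43.0 = 37.12.
n = log₂(37.12) = 5.214 half-value layers.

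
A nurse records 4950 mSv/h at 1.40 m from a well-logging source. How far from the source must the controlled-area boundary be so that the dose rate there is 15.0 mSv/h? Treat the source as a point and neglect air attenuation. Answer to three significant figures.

By the inverse-square law, d₂ = d₁·√(I₁/I₂).
I₁/I₂ = 4950/15.0 = 330.0, so d₂ = 1.40 × √330.0 = 25.43 m.

25.4 m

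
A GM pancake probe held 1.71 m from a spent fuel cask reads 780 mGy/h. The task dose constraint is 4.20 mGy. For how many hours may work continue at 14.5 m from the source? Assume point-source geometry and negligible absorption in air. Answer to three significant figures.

Since intensity falls as 1/r², rate at 14.5 m:
(1.71/14.5)² = 0.01391, so 780 × 0.01391 = 10.85 mGy/h.
Stay time = 4.20 mGy ÷ 10.85 mGy/h = 0.3871 h.

0.387 h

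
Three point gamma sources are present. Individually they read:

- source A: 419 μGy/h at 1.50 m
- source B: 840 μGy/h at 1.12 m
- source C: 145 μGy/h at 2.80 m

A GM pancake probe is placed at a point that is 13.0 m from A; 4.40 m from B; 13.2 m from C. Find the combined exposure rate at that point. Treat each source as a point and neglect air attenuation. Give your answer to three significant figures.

66.5 μGy/h

By superposition, sum each source's inverse-square contribution:
A: 419 × (1.50/13.0)² = 5.578 μGy/h
B: 840 × (1.12/4.40)² = 54.43 μGy/h
C: 145 × (2.80/13.2)² = 6.524 μGy/h
Total = 5.578 + 54.43 + 6.524 = 66.53 μGy/h.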